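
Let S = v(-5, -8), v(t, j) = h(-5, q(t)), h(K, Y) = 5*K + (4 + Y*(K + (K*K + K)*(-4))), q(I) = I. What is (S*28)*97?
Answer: 1097264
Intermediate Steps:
h(K, Y) = 4 + 5*K + Y*(-4*K² - 3*K) (h(K, Y) = 5*K + (4 + Y*(K + (K² + K)*(-4))) = 5*K + (4 + Y*(K + (K + K²)*(-4))) = 5*K + (4 + Y*(K + (-4*K - 4*K²))) = 5*K + (4 + Y*(-4*K² - 3*K)) = 4 + 5*K + Y*(-4*K² - 3*K))
v(t, j) = -21 - 85*t (v(t, j) = 4 + 5*(-5) - 4*t*(-5)² - 3*(-5)*t = 4 - 25 - 4*t*25 + 15*t = 4 - 25 - 100*t + 15*t = -21 - 85*t)
S = 404 (S = -21 - 85*(-5) = -21 + 425 = 404)
(S*28)*97 = (404*28)*97 = 11312*97 = 1097264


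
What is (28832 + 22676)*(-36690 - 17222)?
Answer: -2776899296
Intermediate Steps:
(28832 + 22676)*(-36690 - 17222) = 51508*(-53912) = -2776899296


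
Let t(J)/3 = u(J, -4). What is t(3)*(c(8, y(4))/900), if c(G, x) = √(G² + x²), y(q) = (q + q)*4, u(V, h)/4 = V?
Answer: 8*√17/25 ≈ 1.3194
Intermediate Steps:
u(V, h) = 4*V
t(J) = 12*J (t(J) = 3*(4*J) = 12*J)
y(q) = 8*q (y(q) = (2*q)*4 = 8*q)
t(3)*(c(8, y(4))/900) = (12*3)*(√(8² + (8*4)²)/900) = 36*(√(64 + 32²)*(1/900)) = 36*(√(64 + 1024)*(1/900)) = 36*(√1088*(1/900)) = 36*((8*√17)*(1/900)) = 36*(2*√17/225) = 8*√17/25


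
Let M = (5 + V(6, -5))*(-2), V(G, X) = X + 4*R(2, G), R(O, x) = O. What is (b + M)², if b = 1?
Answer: 225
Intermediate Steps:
V(G, X) = 8 + X (V(G, X) = X + 4*2 = X + 8 = 8 + X)
M = -16 (M = (5 + (8 - 5))*(-2) = (5 + 3)*(-2) = 8*(-2) = -16)
(b + M)² = (1 - 16)² = (-15)² = 225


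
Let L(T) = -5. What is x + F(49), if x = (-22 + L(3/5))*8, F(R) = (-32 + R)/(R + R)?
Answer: -21151/98 ≈ -215.83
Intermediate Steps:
F(R) = (-32 + R)/(2*R) (F(R) = (-32 + R)/((2*R)) = (-32 + R)*(1/(2*R)) = (-32 + R)/(2*R))
x = -216 (x = (-22 - 5)*8 = -27*8 = -216)
x + F(49) = -216 + (½)*(-32 + 49)/49 = -216 + (½)*(1/49)*17 = -216 + 17/98 = -21151/98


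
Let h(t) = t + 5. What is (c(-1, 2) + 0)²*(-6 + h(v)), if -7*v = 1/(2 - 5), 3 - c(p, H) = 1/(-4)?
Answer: -845/84 ≈ -10.060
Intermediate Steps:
c(p, H) = 13/4 (c(p, H) = 3 - 1/(-4) = 3 - 1*(-¼) = 3 + ¼ = 13/4)
v = 1/21 (v = -1/(7*(2 - 5)) = -⅐/(-3) = -⅐*(-⅓) = 1/21 ≈ 0.047619)
h(t) = 5 + t
(c(-1, 2) + 0)²*(-6 + h(v)) = (13/4 + 0)²*(-6 + (5 + 1/21)) = (13/4)²*(-6 + 106/21) = (169/16)*(-20/21) = -845/84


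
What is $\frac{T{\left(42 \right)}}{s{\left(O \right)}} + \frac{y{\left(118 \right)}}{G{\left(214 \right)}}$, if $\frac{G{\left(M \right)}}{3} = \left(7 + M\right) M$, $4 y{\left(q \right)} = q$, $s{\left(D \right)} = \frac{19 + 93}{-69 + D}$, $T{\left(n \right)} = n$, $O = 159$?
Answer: $\frac{4788547}{141882} \approx 33.75$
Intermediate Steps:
$s{\left(D \right)} = \frac{112}{-69 + D}$
$y{\left(q \right)} = \frac{q}{4}$
$G{\left(M \right)} = 3 M \left(7 + M\right)$ ($G{\left(M \right)} = 3 \left(7 + M\right) M = 3 M \left(7 + M\right)$)
$\frac{T{\left(42 \right)}}{s{\left(O \right)}} + \frac{y{\left(118 \right)}}{G{\left(214 \right)}} = \frac{42}{112 \frac{1}{-69 + 159}} + \frac{\frac{1}{4} \cdot 118}{3 \cdot 214 \left(7 + 214\right)} = \frac{42}{112 \cdot \frac{1}{90}} + \frac{59}{2 \cdot 3 \cdot 214 \cdot 221} = \frac{42}{112 \cdot \frac{1}{90}} + \frac{59}{2 \cdot 141882} = \frac{42}{\frac{56}{45}} + \frac{59}{2} \cdot \frac{1}{141882} = 42 \cdot \frac{45}{56} + \frac{59}{283764} = \frac{135}{4} + \frac{59}{283764} = \frac{4788547}{141882}$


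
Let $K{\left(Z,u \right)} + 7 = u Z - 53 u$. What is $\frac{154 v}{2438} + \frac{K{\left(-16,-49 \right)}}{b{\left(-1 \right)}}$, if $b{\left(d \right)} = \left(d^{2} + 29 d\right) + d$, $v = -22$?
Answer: $- \frac{4162032}{35351} \approx -117.73$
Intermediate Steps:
$K{\left(Z,u \right)} = -7 - 53 u + Z u$ ($K{\left(Z,u \right)} = -7 + \left(u Z - 53 u\right) = -7 + \left(Z u - 53 u\right) = -7 + \left(- 53 u + Z u\right) = -7 - 53 u + Z u$)
$b{\left(d \right)} = d^{2} + 30 d$
$\frac{154 v}{2438} + \frac{K{\left(-16,-49 \right)}}{b{\left(-1 \right)}} = \frac{154 \left(-22\right)}{2438} + \frac{-7 - -2597 - -784}{\left(-1\right) \left(30 - 1\right)} = \left(-3388\right) \frac{1}{2438} + \frac{-7 + 2597 + 784}{\left(-1\right) 29} = - \frac{1694}{1219} + \frac{3374}{-29} = - \frac{1694}{1219} + 3374 \left(- \frac{1}{29}\right) = - \frac{1694}{1219} - \frac{3374}{29} = - \frac{4162032}{35351}$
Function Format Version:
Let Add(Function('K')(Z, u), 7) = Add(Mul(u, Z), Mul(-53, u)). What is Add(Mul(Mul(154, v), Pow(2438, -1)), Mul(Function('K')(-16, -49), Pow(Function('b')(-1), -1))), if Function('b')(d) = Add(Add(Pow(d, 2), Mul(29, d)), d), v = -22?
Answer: Rational(-4162032, 35351) ≈ -117.73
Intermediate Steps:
Function('K')(Z, u) = Add(-7, Mul(-53, u), Mul(Z, u)) (Function('K')(Z, u) = Add(-7, Add(Mul(u, Z), Mul(-53, u))) = Add(-7, Add(Mul(Z, u), Mul(-53, u))) = Add(-7, Add(Mul(-53, u), Mul(Z, u))) = Add(-7, Mul(-53, u), Mul(Z, u)))
Function('b')(d) = Add(Pow(d, 2), Mul(30, d))
Add(Mul(Mul(154, v), Pow(2438, -1)), Mul(Function('K')(-16, -49), Pow(Function('b')(-1), -1))) = Add(Mul(Mul(154, -22), Pow(2438, -1)), Mul(Add(-7, Mul(-53, -49), Mul(-16, -49)), Pow(Mul(-1, Add(30, -1)), -1))) = Add(Mul(-3388, Rational(1, 2438)), Mul(Add(-7, 2597, 784), Pow(Mul(-1, 29), -1))) = Add(Rational(-1694, 1219), Mul(3374, Pow(-29, -1))) = Add(Rational(-1694, 1219), Mul(3374, Rational(-1, 29))) = Add(Rational(-1694, 1219), Rational(-3374, 29)) = Rational(-4162032, 35351)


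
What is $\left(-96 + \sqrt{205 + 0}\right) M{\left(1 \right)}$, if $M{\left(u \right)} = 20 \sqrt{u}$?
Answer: $-1920 + 20 \sqrt{205} \approx -1633.6$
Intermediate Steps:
$\left(-96 + \sqrt{205 + 0}\right) M{\left(1 \right)} = \left(-96 + \sqrt{205 + 0}\right) 20 \sqrt{1} = \left(-96 + \sqrt{205}\right) 20 \cdot 1 = \left(-96 + \sqrt{205}\right) 20 = -1920 + 20 \sqrt{205}$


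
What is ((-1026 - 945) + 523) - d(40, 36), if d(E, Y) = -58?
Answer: -1390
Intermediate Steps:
((-1026 - 945) + 523) - d(40, 36) = ((-1026 - 945) + 523) - 1*(-58) = (-1971 + 523) + 58 = -1448 + 58 = -1390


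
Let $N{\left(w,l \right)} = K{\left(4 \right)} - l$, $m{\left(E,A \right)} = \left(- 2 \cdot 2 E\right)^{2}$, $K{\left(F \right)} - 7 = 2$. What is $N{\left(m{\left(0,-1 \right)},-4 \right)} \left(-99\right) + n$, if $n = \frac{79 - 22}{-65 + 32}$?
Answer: $- \frac{14176}{11} \approx -1288.7$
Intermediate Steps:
$K{\left(F \right)} = 9$ ($K{\left(F \right)} = 7 + 2 = 9$)
$m{\left(E,A \right)} = 16 E^{2}$ ($m{\left(E,A \right)} = \left(- 4 E\right)^{2} = 16 E^{2}$)
$N{\left(w,l \right)} = 9 - l$
$n = - \frac{19}{11}$ ($n = \frac{57}{-33} = 57 \left(- \frac{1}{33}\right) = - \frac{19}{11} \approx -1.7273$)
$N{\left(m{\left(0,-1 \right)},-4 \right)} \left(-99\right) + n = \left(9 - -4\right) \left(-99\right) - \frac{19}{11} = \left(9 + 4\right) \left(-99\right) - \frac{19}{11} = 13 \left(-99\right) - \frac{19}{11} = -1287 - \frac{19}{11} = - \frac{14176}{11}$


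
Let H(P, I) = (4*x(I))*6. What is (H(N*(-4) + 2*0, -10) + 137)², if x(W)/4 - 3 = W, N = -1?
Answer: 286225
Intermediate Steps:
x(W) = 12 + 4*W
H(P, I) = 288 + 96*I (H(P, I) = (4*(12 + 4*I))*6 = (48 + 16*I)*6 = 288 + 96*I)
(H(N*(-4) + 2*0, -10) + 137)² = ((288 + 96*(-10)) + 137)² = ((288 - 960) + 137)² = (-672 + 137)² = (-535)² = 286225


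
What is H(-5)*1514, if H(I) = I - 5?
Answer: -15140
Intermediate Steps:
H(I) = -5 + I
H(-5)*1514 = (-5 - 5)*1514 = -10*1514 = -15140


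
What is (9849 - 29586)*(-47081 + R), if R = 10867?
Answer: 714755718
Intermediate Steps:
(9849 - 29586)*(-47081 + R) = (9849 - 29586)*(-47081 + 10867) = -19737*(-36214) = 714755718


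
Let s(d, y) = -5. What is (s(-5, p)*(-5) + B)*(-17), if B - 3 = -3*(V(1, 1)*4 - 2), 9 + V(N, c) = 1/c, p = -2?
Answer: -2210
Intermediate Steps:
V(N, c) = -9 + 1/c
B = 105 (B = 3 - 3*((-9 + 1/1)*4 - 2) = 3 - 3*((-9 + 1)*4 - 2) = 3 - 3*(-8*4 - 2) = 3 - 3*(-32 - 2) = 3 - 3*(-34) = 3 + 102 = 105)
(s(-5, p)*(-5) + B)*(-17) = (-5*(-5) + 105)*(-17) = (25 + 105)*(-17) = 130*(-17) = -2210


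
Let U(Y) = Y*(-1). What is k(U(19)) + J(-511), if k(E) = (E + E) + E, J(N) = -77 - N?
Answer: 377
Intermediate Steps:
U(Y) = -Y
k(E) = 3*E (k(E) = 2*E + E = 3*E)
k(U(19)) + J(-511) = 3*(-1*19) + (-77 - 1*(-511)) = 3*(-19) + (-77 + 511) = -57 + 434 = 377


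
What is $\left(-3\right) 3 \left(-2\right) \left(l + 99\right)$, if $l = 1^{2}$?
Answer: $1800$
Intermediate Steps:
$l = 1$
$\left(-3\right) 3 \left(-2\right) \left(l + 99\right) = \left(-3\right) 3 \left(-2\right) \left(1 + 99\right) = \left(-9\right) \left(-2\right) 100 = 18 \cdot 100 = 1800$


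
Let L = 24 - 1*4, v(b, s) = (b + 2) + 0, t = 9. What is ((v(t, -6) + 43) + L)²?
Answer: 5476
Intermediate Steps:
v(b, s) = 2 + b (v(b, s) = (2 + b) + 0 = 2 + b)
L = 20 (L = 24 - 4 = 20)
((v(t, -6) + 43) + L)² = (((2 + 9) + 43) + 20)² = ((11 + 43) + 20)² = (54 + 20)² = 74² = 5476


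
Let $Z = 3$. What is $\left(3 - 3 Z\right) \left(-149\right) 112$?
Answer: $100128$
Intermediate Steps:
$\left(3 - 3 Z\right) \left(-149\right) 112 = \left(3 - 9\right) \left(-149\right) 112 = \left(-6\right) \left(-149\right) 112 = 894 \cdot 112 = 100128$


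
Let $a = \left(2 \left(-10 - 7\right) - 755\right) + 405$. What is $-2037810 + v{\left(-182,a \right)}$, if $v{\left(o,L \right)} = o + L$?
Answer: $-2038376$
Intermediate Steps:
$a = -384$ ($a = \left(2 \left(-17\right) - 755\right) + 405 = \left(-34 - 755\right) + 405 = -789 + 405 = -384$)
$v{\left(o,L \right)} = L + o$
$-2037810 + v{\left(-182,a \right)} = -2037810 - 566 = -2038376$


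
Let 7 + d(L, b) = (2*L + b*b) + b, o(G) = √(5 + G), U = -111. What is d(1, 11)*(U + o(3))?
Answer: -14097 + 254*√2 ≈ -13738.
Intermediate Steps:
d(L, b) = -7 + b + b² + 2*L (d(L, b) = -7 + ((2*L + b*b) + b) = -7 + ((2*L + b²) + b) = -7 + ((b² + 2*L) + b) = -7 + (b + b² + 2*L) = -7 + b + b² + 2*L)
d(1, 11)*(U + o(3)) = (-7 + 11 + 11² + 2*1)*(-111 + √(5 + 3)) = (-7 + 11 + 121 + 2)*(-111 + √8) = 127*(-111 + 2*√2) = -14097 + 254*√2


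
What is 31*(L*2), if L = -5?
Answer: -310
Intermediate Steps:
31*(L*2) = 31*(-5*2) = 31*(-10) = -310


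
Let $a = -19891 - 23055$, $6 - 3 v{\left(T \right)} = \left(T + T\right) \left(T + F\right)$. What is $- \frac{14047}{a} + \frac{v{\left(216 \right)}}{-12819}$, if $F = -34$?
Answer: $\frac{1305511369}{550524774} \approx 2.3714$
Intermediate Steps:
$v{\left(T \right)} = 2 - \frac{2 T \left(-34 + T\right)}{3}$ ($v{\left(T \right)} = 2 - \frac{\left(T + T\right) \left(T - 34\right)}{3} = 2 - \frac{2 T \left(-34 + T\right)}{3}$)
$a = -42946$ ($a = -19891 - 23055 = -42946$)
$- \frac{14047}{a} + \frac{v{\left(216 \right)}}{-12819} = - \frac{14047}{-42946} + \frac{2 - \frac{2 \cdot 216^{2}}{3} + \frac{68}{3} \cdot 216}{-12819} = \left(-14047\right) \left(- \frac{1}{42946}\right) + \left(2 - 31104 + 4896\right) \left(- \frac{1}{12819}\right) = \frac{14047}{42946} + \left(2 - 31104 + 4896\right) \left(- \frac{1}{12819}\right) = \frac{14047}{42946} - - \frac{26206}{12819} = \frac{14047}{42946} + \frac{26206}{12819} = \frac{1305511369}{550524774}$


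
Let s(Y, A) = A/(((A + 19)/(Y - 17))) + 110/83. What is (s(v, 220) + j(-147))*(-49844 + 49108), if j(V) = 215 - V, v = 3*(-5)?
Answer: -4874501504/19837 ≈ -2.4573e+5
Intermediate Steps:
v = -15
s(Y, A) = 110/83 + A*(-17 + Y)/(19 + A) (s(Y, A) = A/(((19 + A)/(-17 + Y))) + 110*(1/83) = A/(((19 + A)/(-17 + Y))) + 110/83 = A*((-17 + Y)/(19 + A)) + 110/83 = A*(-17 + Y)/(19 + A) + 110/83 = 110/83 + A*(-17 + Y)/(19 + A))
(s(v, 220) + j(-147))*(-49844 + 49108) = ((2090 - 1301*220 + 83*220*(-15))/(83*(19 + 220)) + (215 - 1*(-147)))*(-49844 + 49108) = ((1/83)*(2090 - 286220 - 273900)/239 + (215 + 147))*(-736) = ((1/83)*(1/239)*(-558030) + 362)*(-736) = (-558030/19837 + 362)*(-736) = (6622964/19837)*(-736) = -4874501504/19837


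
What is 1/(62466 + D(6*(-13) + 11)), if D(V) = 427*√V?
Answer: 62466/3914217199 - 427*I*√67/3914217199 ≈ 1.5959e-5 - 8.9294e-7*I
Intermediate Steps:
1/(62466 + D(6*(-13) + 11)) = 1/(62466 + 427*√(6*(-13) + 11)) = 1/(62466 + 427*√(-78 + 11)) = 1/(62466 + 427*√(-67)) = 1/(62466 + 427*(I*√67)) = 1/(62466 + 427*I*√67)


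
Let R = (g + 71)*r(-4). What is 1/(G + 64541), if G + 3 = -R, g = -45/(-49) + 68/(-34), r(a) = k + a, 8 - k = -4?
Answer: 49/3134954 ≈ 1.5630e-5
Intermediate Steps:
k = 12 (k = 8 - 1*(-4) = 8 + 4 = 12)
r(a) = 12 + a
g = -53/49 (g = -45*(-1/49) + 68*(-1/34) = 45/49 - 2 = -53/49 ≈ -1.0816)
R = 27408/49 (R = (-53/49 + 71)*(12 - 4) = (3426/49)*8 = 27408/49 ≈ 559.35)
G = -27555/49 (G = -3 - 1*27408/49 = -3 - 27408/49 = -27555/49 ≈ -562.35)
1/(G + 64541) = 1/(-27555/49 + 64541) = 1/(3134954/49) = 49/3134954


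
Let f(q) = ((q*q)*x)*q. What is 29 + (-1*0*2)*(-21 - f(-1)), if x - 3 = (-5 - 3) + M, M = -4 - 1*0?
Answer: 29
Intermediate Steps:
M = -4 (M = -4 + 0 = -4)
x = -9 (x = 3 + ((-5 - 3) - 4) = 3 + (-8 - 4) = 3 - 12 = -9)
f(q) = -9*q³ (f(q) = ((q*q)*(-9))*q = (q²*(-9))*q = (-9*q²)*q = -9*q³)
29 + (-1*0*2)*(-21 - f(-1)) = 29 + (-1*0*2)*(-21 - (-9)*(-1)³) = 29 + (0*2)*(-21 - (-9)*(-1)) = 29 + 0*(-21 - 1*9) = 29 + 0*(-21 - 9) = 29 + 0*(-30) = 29 + 0 = 29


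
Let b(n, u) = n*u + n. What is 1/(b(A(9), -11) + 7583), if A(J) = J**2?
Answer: 1/6773 ≈ 0.00014765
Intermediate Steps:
b(n, u) = n + n*u
1/(b(A(9), -11) + 7583) = 1/(9**2*(1 - 11) + 7583) = 1/(81*(-10) + 7583) = 1/(-810 + 7583) = 1/6773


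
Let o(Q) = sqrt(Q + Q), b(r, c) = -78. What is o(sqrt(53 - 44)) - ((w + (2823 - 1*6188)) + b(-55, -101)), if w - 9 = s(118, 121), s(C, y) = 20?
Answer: 3414 + sqrt(6) ≈ 3416.4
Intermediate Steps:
w = 29 (w = 9 + 20 = 29)
o(Q) = sqrt(2)*sqrt(Q) (o(Q) = sqrt(2*Q) = sqrt(2)*sqrt(Q))
o(sqrt(53 - 44)) - ((w + (2823 - 1*6188)) + b(-55, -101)) = sqrt(2)*sqrt(sqrt(53 - 44)) - ((29 + (2823 - 1*6188)) - 78) = sqrt(2)*sqrt(sqrt(9)) - ((29 + (2823 - 6188)) - 78) = sqrt(2)*sqrt(3) - ((29 - 3365) - 78) = sqrt(6) - (-3336 - 78) = sqrt(6) - 1*(-3414) = sqrt(6) + 3414 = 3414 + sqrt(6)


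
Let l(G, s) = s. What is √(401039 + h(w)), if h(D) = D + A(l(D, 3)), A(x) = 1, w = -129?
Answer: √400911 ≈ 633.18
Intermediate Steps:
h(D) = 1 + D (h(D) = D + 1 = 1 + D)
√(401039 + h(w)) = √(401039 + (1 - 129)) = √(401039 - 128) = √400911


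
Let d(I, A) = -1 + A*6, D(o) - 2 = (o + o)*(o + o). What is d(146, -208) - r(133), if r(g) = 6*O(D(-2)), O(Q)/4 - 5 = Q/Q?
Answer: -1393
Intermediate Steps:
D(o) = 2 + 4*o² (D(o) = 2 + (o + o)*(o + o) = 2 + (2*o)*(2*o) = 2 + 4*o²)
d(I, A) = -1 + 6*A
O(Q) = 24 (O(Q) = 20 + 4*(Q/Q) = 20 + 4*1 = 20 + 4 = 24)
r(g) = 144 (r(g) = 6*24 = 144)
d(146, -208) - r(133) = (-1 + 6*(-208)) - 1*144 = (-1 - 1248) - 144 = -1249 - 144 = -1393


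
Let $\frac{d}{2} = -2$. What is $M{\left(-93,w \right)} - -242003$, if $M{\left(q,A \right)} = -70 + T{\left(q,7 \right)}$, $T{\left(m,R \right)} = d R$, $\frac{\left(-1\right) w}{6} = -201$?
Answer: $241905$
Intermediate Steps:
$d = -4$ ($d = 2 \left(-2\right) = -4$)
$w = 1206$ ($w = \left(-6\right) \left(-201\right) = 1206$)
$T{\left(m,R \right)} = - 4 R$
$M{\left(q,A \right)} = -98$ ($M{\left(q,A \right)} = -70 - 28 = -98$)
$M{\left(-93,w \right)} - -242003 = -98 - -242003 = -98 + 242003 = 241905$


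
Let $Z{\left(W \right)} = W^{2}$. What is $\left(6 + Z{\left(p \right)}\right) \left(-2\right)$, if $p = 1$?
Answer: $-14$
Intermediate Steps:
$\left(6 + Z{\left(p \right)}\right) \left(-2\right) = \left(6 + 1^{2}\right) \left(-2\right) = \left(6 + 1\right) \left(-2\right) = 7 \left(-2\right) = -14$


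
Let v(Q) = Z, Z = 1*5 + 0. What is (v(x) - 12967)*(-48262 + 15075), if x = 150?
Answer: 430169894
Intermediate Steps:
Z = 5 (Z = 5 + 0 = 5)
v(Q) = 5
(v(x) - 12967)*(-48262 + 15075) = (5 - 12967)*(-48262 + 15075) = -12962*(-33187) = 430169894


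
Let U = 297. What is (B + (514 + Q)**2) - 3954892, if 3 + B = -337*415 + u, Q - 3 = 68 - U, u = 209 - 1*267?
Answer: -4011864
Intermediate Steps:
u = -58 (u = 209 - 267 = -58)
Q = -226 (Q = 3 + (68 - 1*297) = 3 + (68 - 297) = 3 - 229 = -226)
B = -139916 (B = -3 + (-337*415 - 58) = -3 + (-139855 - 58) = -3 - 139913 = -139916)
(B + (514 + Q)**2) - 3954892 = (-139916 + (514 - 226)**2) - 3954892 = (-139916 + 288**2) - 3954892 = (-139916 + 82944) - 3954892 = -56972 - 3954892 = -4011864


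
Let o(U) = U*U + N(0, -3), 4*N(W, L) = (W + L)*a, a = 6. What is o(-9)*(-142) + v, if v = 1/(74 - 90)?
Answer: -173809/16 ≈ -10863.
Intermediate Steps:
N(W, L) = 3*L/2 + 3*W/2 (N(W, L) = ((W + L)*6)/4 = ((L + W)*6)/4 = (6*L + 6*W)/4 = 3*L/2 + 3*W/2)
o(U) = -9/2 + U² (o(U) = U*U + ((3/2)*(-3) + (3/2)*0) = U² + (-9/2 + 0) = U² - 9/2 = -9/2 + U²)
v = -1/16 (v = 1/(-16) = -1/16 ≈ -0.062500)
o(-9)*(-142) + v = (-9/2 + (-9)²)*(-142) - 1/16 = (-9/2 + 81)*(-142) - 1/16 = (153/2)*(-142) - 1/16 = -10863 - 1/16 = -173809/16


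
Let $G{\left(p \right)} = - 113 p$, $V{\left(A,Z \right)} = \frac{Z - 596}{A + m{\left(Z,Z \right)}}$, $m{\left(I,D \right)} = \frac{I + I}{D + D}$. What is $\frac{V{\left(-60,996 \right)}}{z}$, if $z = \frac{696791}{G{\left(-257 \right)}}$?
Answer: $- \frac{11616400}{41110669} \approx -0.28256$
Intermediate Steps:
$m{\left(I,D \right)} = \frac{I}{D}$ ($m{\left(I,D \right)} = \frac{2 I}{2 D} = 2 I \frac{1}{2 D} = \frac{I}{D}$)
$V{\left(A,Z \right)} = \frac{-596 + Z}{1 + A}$ ($V{\left(A,Z \right)} = \frac{Z - 596}{A + \frac{Z}{Z}} = \frac{-596 + Z}{A + 1} = \frac{-596 + Z}{1 + A}$)
$z = \frac{696791}{29041}$ ($z = \frac{696791}{\left(-113\right) \left(-257\right)} = \frac{696791}{29041} \approx 23.993$)
$\frac{V{\left(-60,996 \right)}}{z} = \frac{\frac{1}{1 - 60} \left(-596 + 996\right)}{\frac{696791}{29041}} = \frac{1}{-59} \cdot 400 \cdot \frac{29041}{696791} = \left(- \frac{1}{59}\right) 400 \cdot \frac{29041}{696791} = \left(- \frac{400}{59}\right) \frac{29041}{696791} = - \frac{11616400}{41110669}$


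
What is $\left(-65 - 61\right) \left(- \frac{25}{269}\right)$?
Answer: $\frac{3150}{269} \approx 11.71$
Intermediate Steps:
$\left(-65 - 61\right) \left(- \frac{25}{269}\right) = - 126 \left(\left(-25\right) \frac{1}{269}\right) = \left(-126\right) \left(- \frac{25}{269}\right) = \frac{3150}{269}$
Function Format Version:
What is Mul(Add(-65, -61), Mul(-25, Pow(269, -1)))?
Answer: Rational(3150, 269) ≈ 11.710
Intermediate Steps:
Mul(Add(-65, -61), Mul(-25, Pow(269, -1))) = Mul(-126, Mul(-25, Rational(1, 269))) = Mul(-126, Rational(-25, 269)) = Rational(3150, 269)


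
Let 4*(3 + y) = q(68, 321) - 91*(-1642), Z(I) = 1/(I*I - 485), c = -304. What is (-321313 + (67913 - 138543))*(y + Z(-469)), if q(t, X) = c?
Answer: -3206602135144445/219476 ≈ -1.4610e+10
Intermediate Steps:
q(t, X) = -304
Z(I) = 1/(-485 + I**2) (Z(I) = 1/(I**2 - 485) = 1/(-485 + I**2))
y = 74553/2 (y = -3 + (-304 - 91*(-1642))/4 = -3 + (-304 + 149422)/4 = -3 + (1/4)*149118 = -3 + 74559/2 = 74553/2 ≈ 37277.)
(-321313 + (67913 - 138543))*(y + Z(-469)) = (-321313 + (67913 - 138543))*(74553/2 + 1/(-485 + (-469)**2)) = (-321313 - 70630)*(74553/2 + 1/(-485 + 219961)) = -391943*(74553/2 + 1/219476) = -391943*8181297115/219476 = -3206602135144445/219476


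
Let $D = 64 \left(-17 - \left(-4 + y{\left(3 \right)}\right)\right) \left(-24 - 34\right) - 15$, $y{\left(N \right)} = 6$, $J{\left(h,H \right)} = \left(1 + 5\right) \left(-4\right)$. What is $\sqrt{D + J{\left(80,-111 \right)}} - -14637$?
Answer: $14637 + \sqrt{70489} \approx 14903.0$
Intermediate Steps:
$J{\left(h,H \right)} = -24$ ($J{\left(h,H \right)} = 6 \left(-4\right) = -24$)
$D = 70513$ ($D = 64 \left(-17 + \left(4 - 6\right)\right) \left(-24 - 34\right) - 15 = 64 \left(-17 + \left(4 - 6\right)\right) \left(-58\right) - 15 = 64 \left(-17 - 2\right) \left(-58\right) - 15 = 64 \left(\left(-19\right) \left(-58\right)\right) - 15 = 64 \cdot 1102 - 15 = 70528 - 15 = 70513$)
$\sqrt{D + J{\left(80,-111 \right)}} - -14637 = \sqrt{70513 - 24} - -14637 = \sqrt{70489} + 14637 = 14637 + \sqrt{70489}$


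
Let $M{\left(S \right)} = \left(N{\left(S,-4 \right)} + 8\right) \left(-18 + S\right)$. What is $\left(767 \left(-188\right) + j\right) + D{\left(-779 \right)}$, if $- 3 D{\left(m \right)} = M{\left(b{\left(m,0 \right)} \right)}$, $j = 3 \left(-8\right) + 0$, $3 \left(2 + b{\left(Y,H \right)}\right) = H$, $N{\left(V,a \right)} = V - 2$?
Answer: $- \frac{432580}{3} \approx -1.4419 \cdot 10^{5}$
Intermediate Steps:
$N{\left(V,a \right)} = -2 + V$ ($N{\left(V,a \right)} = V - 2 = -2 + V$)
$b{\left(Y,H \right)} = -2 + \frac{H}{3}$
$M{\left(S \right)} = \left(-18 + S\right) \left(6 + S\right)$ ($M{\left(S \right)} = \left(\left(-2 + S\right) + 8\right) \left(-18 + S\right) = \left(6 + S\right) \left(-18 + S\right) = \left(-18 + S\right) \left(6 + S\right)$)
$j = -24$ ($j = -24 + 0 = -24$)
$D{\left(m \right)} = \frac{80}{3}$ ($D{\left(m \right)} = - \frac{-108 + \left(-2 + \frac{1}{3} \cdot 0\right)^{2} - 12 \left(-2 + \frac{1}{3} \cdot 0\right)}{3} = - \frac{-108 + \left(-2 + 0\right)^{2} - 12 \left(-2 + 0\right)}{3} = - \frac{-108 + \left(-2\right)^{2} - -24}{3} = - \frac{-108 + 4 + 24}{3} = \left(- \frac{1}{3}\right) \left(-80\right) = \frac{80}{3}$)
$\left(767 \left(-188\right) + j\right) + D{\left(-779 \right)} = \left(767 \left(-188\right) - 24\right) + \frac{80}{3} = \left(-144196 - 24\right) + \frac{80}{3} = -144220 + \frac{80}{3} = - \frac{432580}{3}$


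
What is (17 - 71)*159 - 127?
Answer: -8713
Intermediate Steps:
(17 - 71)*159 - 127 = -54*159 - 127 = -8586 - 127 = -8713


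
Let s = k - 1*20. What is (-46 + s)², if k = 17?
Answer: 2401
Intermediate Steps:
s = -3 (s = 17 - 1*20 = 17 - 20 = -3)
(-46 + s)² = (-46 - 3)² = (-49)² = 2401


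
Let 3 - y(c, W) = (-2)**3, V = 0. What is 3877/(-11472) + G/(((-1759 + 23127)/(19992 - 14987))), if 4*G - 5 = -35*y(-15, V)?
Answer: -692186617/30641712 ≈ -22.590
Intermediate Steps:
y(c, W) = 11 (y(c, W) = 3 - 1*(-2)**3 = 3 - 1*(-8) = 3 + 8 = 11)
G = -95 (G = 5/4 + (-35*11)/4 = 5/4 + (1/4)*(-385) = 5/4 - 385/4 = -95)
3877/(-11472) + G/(((-1759 + 23127)/(19992 - 14987))) = 3877/(-11472) - 95*(19992 - 14987)/(-1759 + 23127) = 3877*(-1/11472) - 95/(21368/5005) = -3877/11472 - 95/(21368*(1/5005)) = -3877/11472 - 95/21368/5005 = -3877/11472 - 95*5005/21368 = -3877/11472 - 475475/21368 = -692186617/30641712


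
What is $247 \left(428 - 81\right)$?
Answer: $85709$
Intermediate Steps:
$247 \left(428 - 81\right) = 247 \cdot 347 = 85709$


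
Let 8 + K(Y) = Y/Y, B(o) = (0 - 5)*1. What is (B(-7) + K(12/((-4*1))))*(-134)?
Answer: 1608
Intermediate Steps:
B(o) = -5 (B(o) = -5*1 = -5)
K(Y) = -7 (K(Y) = -8 + Y/Y = -8 + 1 = -7)
(B(-7) + K(12/((-4*1))))*(-134) = (-5 - 7)*(-134) = -12*(-134) = 1608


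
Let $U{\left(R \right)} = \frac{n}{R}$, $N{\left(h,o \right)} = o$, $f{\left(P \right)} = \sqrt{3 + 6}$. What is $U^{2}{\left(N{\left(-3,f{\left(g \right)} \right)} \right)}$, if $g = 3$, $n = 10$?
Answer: $\frac{100}{9} \approx 11.111$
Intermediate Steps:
$f{\left(P \right)} = 3$ ($f{\left(P \right)} = \sqrt{9} = 3$)
$U{\left(R \right)} = \frac{10}{R}$
$U^{2}{\left(N{\left(-3,f{\left(g \right)} \right)} \right)} = \left(\frac{10}{3}\right)^{2} = \frac{100}{9}$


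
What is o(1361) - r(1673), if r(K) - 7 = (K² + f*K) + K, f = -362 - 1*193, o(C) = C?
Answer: -1870733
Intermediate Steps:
f = -555 (f = -362 - 193 = -555)
r(K) = 7 + K² - 554*K (r(K) = 7 + ((K² - 555*K) + K) = 7 + (K² - 554*K) = 7 + K² - 554*K)
o(1361) - r(1673) = 1361 - (7 + 1673² - 554*1673) = 1361 - (7 + 2798929 - 926842) = 1361 - 1*1872094 = 1361 - 1872094 = -1870733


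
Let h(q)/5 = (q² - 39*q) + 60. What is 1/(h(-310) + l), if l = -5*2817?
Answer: 1/527165 ≈ 1.8969e-6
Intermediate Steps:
l = -14085
h(q) = 300 - 195*q + 5*q² (h(q) = 5*((q² - 39*q) + 60) = 5*(60 + q² - 39*q) = 300 - 195*q + 5*q²)
1/(h(-310) + l) = 1/((300 - 195*(-310) + 5*(-310)²) - 14085) = 1/((300 + 60450 + 5*96100) - 14085) = 1/((300 + 60450 + 480500) - 14085) = 1/(541250 - 14085) = 1/527165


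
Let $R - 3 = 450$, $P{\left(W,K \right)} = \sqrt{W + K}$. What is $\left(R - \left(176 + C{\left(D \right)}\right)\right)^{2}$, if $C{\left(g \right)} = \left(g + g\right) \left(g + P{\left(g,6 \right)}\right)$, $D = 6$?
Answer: $43753 - 9840 \sqrt{3} \approx 26710.0$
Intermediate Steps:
$P{\left(W,K \right)} = \sqrt{K + W}$
$R = 453$ ($R = 3 + 450 = 453$)
$C{\left(g \right)} = 2 g \left(g + \sqrt{6 + g}\right)$ ($C{\left(g \right)} = \left(g + g\right) \left(g + \sqrt{6 + g}\right) = 2 g \left(g + \sqrt{6 + g}\right)$)
$\left(R - \left(176 + C{\left(D \right)}\right)\right)^{2} = \left(453 - \left(176 + 2 \cdot 6 \left(6 + \sqrt{6 + 6}\right)\right)\right)^{2} = \left(453 - \left(176 + 2 \cdot 6 \left(6 + \sqrt{12}\right)\right)\right)^{2} = \left(453 - \left(176 + 2 \cdot 6 \left(6 + 2 \sqrt{3}\right)\right)\right)^{2} = \left(453 - \left(248 + 24 \sqrt{3}\right)\right)^{2} = \left(205 - 24 \sqrt{3}\right)^{2}$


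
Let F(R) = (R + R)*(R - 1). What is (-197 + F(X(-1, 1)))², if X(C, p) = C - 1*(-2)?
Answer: 38809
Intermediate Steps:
X(C, p) = 2 + C (X(C, p) = C + 2 = 2 + C)
F(R) = 2*R*(-1 + R) (F(R) = (2*R)*(-1 + R) = 2*R*(-1 + R))
(-197 + F(X(-1, 1)))² = (-197 + 2*(2 - 1)*(-1 + (2 - 1)))² = (-197 + 2*1*(-1 + 1))² = (-197 + 2*1*0)² = (-197 + 0)² = (-197)² = 38809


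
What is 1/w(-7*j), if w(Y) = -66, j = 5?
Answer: -1/66 ≈ -0.015152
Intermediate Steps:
1/w(-7*j) = 1/(-66) = -1/66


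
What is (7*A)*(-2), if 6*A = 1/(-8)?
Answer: 7/24 ≈ 0.29167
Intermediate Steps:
A = -1/48 (A = (1/6)/(-8) = (1/6)*(-1/8) = -1/48 ≈ -0.020833)
(7*A)*(-2) = (7*(-1/48))*(-2) = -7/48*(-2) = 7/24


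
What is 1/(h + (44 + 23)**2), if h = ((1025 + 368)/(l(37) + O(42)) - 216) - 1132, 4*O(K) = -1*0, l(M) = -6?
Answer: 6/17453 ≈ 0.00034378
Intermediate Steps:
O(K) = 0 (O(K) = (-1*0)/4 = (1/4)*0 = 0)
h = -9481/6 (h = ((1025 + 368)/(-6 + 0) - 216) - 1132 = (1393/(-6) - 216) - 1132 = (1393*(-1/6) - 216) - 1132 = (-1393/6 - 216) - 1132 = -2689/6 - 1132 = -9481/6 ≈ -1580.2)
1/(h + (44 + 23)**2) = 1/(-9481/6 + (44 + 23)**2) = 1/(-9481/6 + 67**2) = 1/(-9481/6 + 4489) = 1/(17453/6) = 6/17453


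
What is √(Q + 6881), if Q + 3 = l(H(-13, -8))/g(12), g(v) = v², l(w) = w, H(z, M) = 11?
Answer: √990443/12 ≈ 82.934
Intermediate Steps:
Q = -421/144 (Q = -3 + 11/(12²) = -3 + 11/144 = -421/144 ≈ -2.9236)
√(Q + 6881) = √(-421/144 + 6881) = √(990443/144) = √990443/12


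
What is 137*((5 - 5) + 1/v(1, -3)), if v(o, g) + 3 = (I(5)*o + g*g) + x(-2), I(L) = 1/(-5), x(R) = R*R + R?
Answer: 685/39 ≈ 17.564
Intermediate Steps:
x(R) = R + R² (x(R) = R² + R = R + R²)
I(L) = -⅕
v(o, g) = -1 + g² - o/5 (v(o, g) = -3 + ((-o/5 + g*g) - 2*(1 - 2)) = -3 + ((-o/5 + g²) - 2*(-1)) = -3 + ((g² - o/5) + 2) = -3 + (2 + g² - o/5) = -1 + g² - o/5)
137*((5 - 5) + 1/v(1, -3)) = 137*((5 - 5) + 1/(-1 + (-3)² - ⅕*1)) = 137*(0 + 1/(-1 + 9 - ⅕)) = 137*(0 + 1/(39/5)) = 137*(0 + 5/39) = 137*(5/39) = 685/39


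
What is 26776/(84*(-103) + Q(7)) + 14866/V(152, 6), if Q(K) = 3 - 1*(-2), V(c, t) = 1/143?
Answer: 18382094410/8647 ≈ 2.1258e+6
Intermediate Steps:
V(c, t) = 1/143
Q(K) = 5 (Q(K) = 3 + 2 = 5)
26776/(84*(-103) + Q(7)) + 14866/V(152, 6) = 26776/(84*(-103) + 5) + 14866/(1/143) = 26776/(-8652 + 5) + 14866*143 = 26776/(-8647) + 2125838 = 26776*(-1/8647) + 2125838 = -26776/8647 + 2125838 = 18382094410/8647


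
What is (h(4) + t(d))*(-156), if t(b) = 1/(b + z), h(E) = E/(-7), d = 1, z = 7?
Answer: 975/14 ≈ 69.643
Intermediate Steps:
h(E) = -E/7 (h(E) = E*(-1/7) = -E/7)
t(b) = 1/(7 + b) (t(b) = 1/(b + 7) = 1/(7 + b))
(h(4) + t(d))*(-156) = (-1/7*4 + 1/(7 + 1))*(-156) = (-4/7 + 1/8)*(-156) = -25/56*(-156) = 975/14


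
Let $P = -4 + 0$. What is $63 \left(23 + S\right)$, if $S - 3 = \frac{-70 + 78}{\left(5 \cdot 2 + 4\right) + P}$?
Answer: $\frac{8442}{5} \approx 1688.4$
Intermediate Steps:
$P = -4$
$S = \frac{19}{5}$ ($S = 3 + \frac{-70 + 78}{\left(5 \cdot 2 + 4\right) - 4} = 3 + \frac{8}{\left(10 + 4\right) - 4} = 3 + \frac{8}{14 - 4} = 3 + \frac{8}{10} = 3 + 8 \cdot \frac{1}{10} = 3 + \frac{4}{5} = \frac{19}{5} \approx 3.8$)
$63 \left(23 + S\right) = 63 \left(23 + \frac{19}{5}\right) = 63 \cdot \frac{134}{5} = \frac{8442}{5}$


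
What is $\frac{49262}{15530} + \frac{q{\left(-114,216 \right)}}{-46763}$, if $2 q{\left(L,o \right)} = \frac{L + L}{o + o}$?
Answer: $\frac{82931148151}{26144258040} \approx 3.1721$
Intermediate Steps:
$q{\left(L,o \right)} = \frac{L}{2 o}$ ($q{\left(L,o \right)} = \frac{\left(L + L\right) \frac{1}{o + o}}{2} = \frac{2 L \frac{1}{2 o}}{2} = \frac{L \frac{1}{o}}{2} = \frac{L}{2 o}$)
$\frac{49262}{15530} + \frac{q{\left(-114,216 \right)}}{-46763} = \frac{49262}{15530} + \frac{\frac{1}{2} \left(-114\right) \frac{1}{216}}{-46763} = 49262 \cdot \frac{1}{15530} + \frac{1}{2} \left(-114\right) \frac{1}{216} \left(- \frac{1}{46763}\right) = \frac{24631}{7765} - - \frac{19}{3366936} = \frac{24631}{7765} + \frac{19}{3366936} = \frac{82931148151}{26144258040}$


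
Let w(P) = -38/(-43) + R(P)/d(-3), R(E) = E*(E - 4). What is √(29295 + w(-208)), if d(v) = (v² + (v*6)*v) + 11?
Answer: √75664483665/1591 ≈ 172.89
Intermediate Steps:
R(E) = E*(-4 + E)
d(v) = 11 + 7*v² (d(v) = (v² + (6*v)*v) + 11 = (v² + 6*v²) + 11 = 7*v² + 11 = 11 + 7*v²)
w(P) = 38/43 + P*(-4 + P)/74 (w(P) = -38/(-43) + (P*(-4 + P))/(11 + 7*(-3)²) = -38*(-1/43) + (P*(-4 + P))/(11 + 7*9) = 38/43 + (P*(-4 + P))/(11 + 63) = 38/43 + (P*(-4 + P))/74 = 38/43 + (P*(-4 + P))*(1/74) = 38/43 + P*(-4 + P)/74)
√(29295 + w(-208)) = √(29295 + (38/43 + (1/74)*(-208)*(-4 - 208))) = √(29295 + (38/43 + (1/74)*(-208)*(-212))) = √(29295 + (38/43 + 22048/37)) = √(29295 + 949470/1591) = √(47557815/1591) = √75664483665/1591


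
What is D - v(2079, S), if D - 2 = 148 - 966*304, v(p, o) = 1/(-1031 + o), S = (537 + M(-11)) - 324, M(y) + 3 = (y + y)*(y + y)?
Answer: -98914217/337 ≈ -2.9351e+5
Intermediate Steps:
M(y) = -3 + 4*y² (M(y) = -3 + (y + y)*(y + y) = -3 + (2*y)*(2*y) = -3 + 4*y²)
S = 694 (S = (537 + (-3 + 4*(-11)²)) - 324 = (537 + (-3 + 4*121)) - 324 = (537 + (-3 + 484)) - 324 = (537 + 481) - 324 = 1018 - 324 = 694)
D = -293514 (D = 2 + (148 - 966*304) = 2 + (148 - 293664) = 2 - 293516 = -293514)
D - v(2079, S) = -293514 - 1/(-1031 + 694) = -293514 - 1/(-337) = -293514 - 1*(-1/337) = -293514 + 1/337 = -98914217/337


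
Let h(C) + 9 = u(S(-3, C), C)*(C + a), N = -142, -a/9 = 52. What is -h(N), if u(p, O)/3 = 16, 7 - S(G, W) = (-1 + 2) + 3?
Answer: 29289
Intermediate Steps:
S(G, W) = 3 (S(G, W) = 7 - ((-1 + 2) + 3) = 7 - (1 + 3) = 7 - 1*4 = 7 - 4 = 3)
a = -468 (a = -9*52 = -468)
u(p, O) = 48 (u(p, O) = 3*16 = 48)
h(C) = -22473 + 48*C (h(C) = -9 + 48*(C - 468) = -9 + 48*(-468 + C) = -9 + (-22464 + 48*C) = -22473 + 48*C)
-h(N) = -(-22473 + 48*(-142)) = -(-22473 - 6816) = -1*(-29289) = 29289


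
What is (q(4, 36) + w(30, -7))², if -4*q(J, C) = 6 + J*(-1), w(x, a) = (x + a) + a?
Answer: 961/4 ≈ 240.25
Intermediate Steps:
w(x, a) = x + 2*a (w(x, a) = (a + x) + a = x + 2*a)
q(J, C) = -3/2 + J/4 (q(J, C) = -(6 + J*(-1))/4 = -(6 - J)/4 = -3/2 + J/4)
(q(4, 36) + w(30, -7))² = ((-3/2 + (¼)*4) + (30 + 2*(-7)))² = ((-3/2 + 1) + (30 - 14))² = (-½ + 16)² = (31/2)² = 961/4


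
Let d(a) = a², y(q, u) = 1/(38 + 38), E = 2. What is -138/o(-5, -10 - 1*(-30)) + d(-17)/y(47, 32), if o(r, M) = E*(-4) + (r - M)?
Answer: 241650/11 ≈ 21968.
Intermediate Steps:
y(q, u) = 1/76
o(r, M) = -8 + r - M (o(r, M) = 2*(-4) + (r - M) = -8 + (r - M) = -8 + r - M)
-138/o(-5, -10 - 1*(-30)) + d(-17)/y(47, 32) = -138/(-8 - 5 - (-10 - 1*(-30))) + (-17)²/(1/76) = -138/(-8 - 5 - (-10 + 30)) + 289*76 = -138/(-8 - 5 - 1*20) + 21964 = -138/(-8 - 5 - 20) + 21964 = -138/(-33) + 21964 = -138*(-1/33) + 21964 = 46/11 + 21964 = 241650/11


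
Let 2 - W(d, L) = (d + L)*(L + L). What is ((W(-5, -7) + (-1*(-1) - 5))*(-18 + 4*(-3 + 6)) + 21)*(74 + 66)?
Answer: 145740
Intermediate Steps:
W(d, L) = 2 - 2*L*(L + d) (W(d, L) = 2 - (d + L)*(L + L) = 2 - (L + d)*2*L = 2 - 2*L*(L + d))
((W(-5, -7) + (-1*(-1) - 5))*(-18 + 4*(-3 + 6)) + 21)*(74 + 66) = (((2 - 2*(-7)² - 2*(-7)*(-5)) + (-1*(-1) - 5))*(-18 + 4*(-3 + 6)) + 21)*(74 + 66) = (((2 - 2*49 - 70) + (1 - 5))*(-18 + 4*3) + 21)*140 = (((2 - 98 - 70) - 4)*(-18 + 12) + 21)*140 = ((-166 - 4)*(-6) + 21)*140 = (-170*(-6) + 21)*140 = (1020 + 21)*140 = 1041*140 = 145740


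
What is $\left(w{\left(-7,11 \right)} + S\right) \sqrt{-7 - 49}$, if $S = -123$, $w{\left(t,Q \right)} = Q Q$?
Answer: $- 4 i \sqrt{14} \approx - 14.967 i$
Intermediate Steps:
$w{\left(t,Q \right)} = Q^{2}$
$\left(w{\left(-7,11 \right)} + S\right) \sqrt{-7 - 49} = \left(11^{2} - 123\right) \sqrt{-7 - 49} = \left(121 - 123\right) \sqrt{-56} = - 2 \cdot 2 i \sqrt{14} = - 4 i \sqrt{14}$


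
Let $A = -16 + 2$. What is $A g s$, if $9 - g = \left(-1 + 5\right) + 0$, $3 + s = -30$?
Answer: $2310$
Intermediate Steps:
$s = -33$ ($s = -3 - 30 = -33$)
$A = -14$
$g = 5$ ($g = 9 - \left(\left(-1 + 5\right) + 0\right) = 9 - \left(4 + 0\right) = 9 - 4 = 5$)
$A g s = \left(-14\right) 5 \left(-33\right) = \left(-70\right) \left(-33\right) = 2310$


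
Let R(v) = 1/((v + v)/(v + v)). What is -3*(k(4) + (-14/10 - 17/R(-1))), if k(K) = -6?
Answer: 366/5 ≈ 73.200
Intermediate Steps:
R(v) = 1 (R(v) = 1/((2*v)/((2*v))) = 1/((2*v)*(1/(2*v))) = 1/1 = 1)
-3*(k(4) + (-14/10 - 17/R(-1))) = -3*(-6 + (-14/10 - 17/1)) = -3*(-6 + (-14*⅒ - 17*1)) = -3*(-6 + (-7/5 - 17)) = -3*(-6 - 92/5) = -3*(-122/5) = 366/5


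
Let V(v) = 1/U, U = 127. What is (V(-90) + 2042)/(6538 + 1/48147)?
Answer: 12486202245/39977706049 ≈ 0.31233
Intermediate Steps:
V(v) = 1/127
(V(-90) + 2042)/(6538 + 1/48147) = (1/127 + 2042)/(6538 + 1/48147) = 259335/(127*(6538 + 1/48147)) = 259335/(127*(314785087/48147)) = (259335/127)*(48147/314785087) = 12486202245/39977706049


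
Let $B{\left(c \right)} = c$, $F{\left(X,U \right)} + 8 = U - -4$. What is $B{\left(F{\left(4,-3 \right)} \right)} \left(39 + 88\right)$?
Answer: $-889$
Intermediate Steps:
$F{\left(X,U \right)} = -4 + U$ ($F{\left(X,U \right)} = -8 + \left(U - -4\right) = -8 + \left(U + 4\right) = -8 + \left(4 + U\right) = -4 + U$)
$B{\left(F{\left(4,-3 \right)} \right)} \left(39 + 88\right) = \left(-4 - 3\right) \left(39 + 88\right) = \left(-7\right) 127 = -889$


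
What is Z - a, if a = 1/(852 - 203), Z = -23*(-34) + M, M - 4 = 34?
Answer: 532179/649 ≈ 820.00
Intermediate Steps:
M = 38 (M = 4 + 34 = 38)
Z = 820 (Z = -23*(-34) + 38 = 782 + 38 = 820)
a = 1/649 ≈ 0.0015408
Z - a = 820 - 1*1/649 = 820 - 1/649 = 532179/649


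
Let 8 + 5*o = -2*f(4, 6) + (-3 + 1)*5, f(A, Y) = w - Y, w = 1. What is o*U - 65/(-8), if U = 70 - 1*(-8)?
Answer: -4667/40 ≈ -116.68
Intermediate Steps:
f(A, Y) = 1 - Y
U = 78 (U = 70 + 8 = 78)
o = -8/5 (o = -8/5 + (-2*(1 - 1*6) + (-3 + 1)*5)/5 = -8/5 + (-2*(1 - 6) - 2*5)/5 = -8/5 + (-2*(-5) - 10)/5 = -8/5 + (10 - 10)/5 = -8/5 + (⅕)*0 = -8/5 + 0 = -8/5 ≈ -1.6000)
o*U - 65/(-8) = -8/5*78 - 65/(-8) = -624/5 - 65*(-⅛) = -624/5 + 65/8 = -4667/40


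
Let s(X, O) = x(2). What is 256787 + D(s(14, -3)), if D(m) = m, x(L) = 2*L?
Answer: 256791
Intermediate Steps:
s(X, O) = 4 (s(X, O) = 2*2 = 4)
256787 + D(s(14, -3)) = 256787 + 4 = 256791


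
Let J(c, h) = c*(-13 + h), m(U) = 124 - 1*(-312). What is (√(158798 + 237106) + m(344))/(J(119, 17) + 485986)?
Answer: 218/243231 + 4*√6186/243231 ≈ 0.0021897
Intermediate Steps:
m(U) = 436 (m(U) = 124 + 312 = 436)
(√(158798 + 237106) + m(344))/(J(119, 17) + 485986) = (√(158798 + 237106) + 436)/(119*(-13 + 17) + 485986) = (√395904 + 436)/(119*4 + 485986) = (8*√6186 + 436)/(476 + 485986) = (436 + 8*√6186)/486462 = (436 + 8*√6186)*(1/486462) = 218/243231 + 4*√6186/243231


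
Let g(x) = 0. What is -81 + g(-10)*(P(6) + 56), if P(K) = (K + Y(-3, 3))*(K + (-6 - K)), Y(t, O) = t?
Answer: -81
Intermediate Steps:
P(K) = 18 - 6*K (P(K) = (K - 3)*(K + (-6 - K)) = (-3 + K)*(-6) = 18 - 6*K)
-81 + g(-10)*(P(6) + 56) = -81 + 0*((18 - 6*6) + 56) = -81 + 0*((18 - 36) + 56) = -81 + 0*(-18 + 56) = -81 + 0*38 = -81 + 0 = -81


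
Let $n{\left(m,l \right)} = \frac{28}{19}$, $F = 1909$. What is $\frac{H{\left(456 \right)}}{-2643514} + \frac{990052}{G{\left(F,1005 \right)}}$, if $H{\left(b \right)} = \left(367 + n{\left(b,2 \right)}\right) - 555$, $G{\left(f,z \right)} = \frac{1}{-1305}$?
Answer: $- \frac{32446939361018608}{25113383} \approx -1.292 \cdot 10^{9}$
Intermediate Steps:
$n{\left(m,l \right)} = \frac{28}{19}$ ($n{\left(m,l \right)} = 28 \cdot \frac{1}{19} = \frac{28}{19}$)
$G{\left(f,z \right)} = - \frac{1}{1305}$
$H{\left(b \right)} = - \frac{3544}{19}$ ($H{\left(b \right)} = \left(367 + \frac{28}{19}\right) - 555 = \frac{7001}{19} - 555 = - \frac{3544}{19}$)
$\frac{H{\left(456 \right)}}{-2643514} + \frac{990052}{G{\left(F,1005 \right)}} = - \frac{3544}{19 \left(-2643514\right)} + \frac{990052}{- \frac{1}{1305}} = \left(- \frac{3544}{19}\right) \left(- \frac{1}{2643514}\right) + 990052 \left(-1305\right) = \frac{1772}{25113383} - 1292017860 = - \frac{32446939361018608}{25113383}$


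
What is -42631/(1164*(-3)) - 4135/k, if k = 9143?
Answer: 375335813/31927356 ≈ 11.756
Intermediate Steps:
-42631/(1164*(-3)) - 4135/k = -42631/(1164*(-3)) - 4135/9143 = -42631/(-3492) - 4135*1/9143 = -42631*(-1/3492) - 4135/9143 = 42631/3492 - 4135/9143 = 375335813/31927356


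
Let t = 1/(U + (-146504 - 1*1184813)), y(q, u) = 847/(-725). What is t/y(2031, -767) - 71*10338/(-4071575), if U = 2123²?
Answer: 1974387637058597/10952181562083300 ≈ 0.18027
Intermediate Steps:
y(q, u) = -847/725 (y(q, u) = 847*(-1/725) = -847/725)
U = 4507129
t = 1/3175812 (t = 1/(4507129 + (-146504 - 1*1184813)) = 1/(4507129 + (-146504 - 1184813)) = 1/(4507129 - 1331317) = 1/3175812 ≈ 3.1488e-7)
t/y(2031, -767) - 71*10338/(-4071575) = 1/(3175812*(-847/725)) - 71*10338/(-4071575) = (1/3175812)*(-725/847) - 733998*(-1/4071575) = -725/2689912764 + 733998/4071575 = 1974387637058597/10952181562083300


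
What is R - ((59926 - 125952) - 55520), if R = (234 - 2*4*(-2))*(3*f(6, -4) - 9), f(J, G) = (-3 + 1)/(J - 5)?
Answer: 117796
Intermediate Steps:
f(J, G) = -2/(-5 + J)
R = -3750 (R = (234 - 2*4*(-2))*(3*(-2/(-5 + 6)) - 9) = (234 - 8*(-2))*(3*(-2/1) - 9) = (234 + 16)*(3*(-2*1) - 9) = 250*(3*(-2) - 9) = 250*(-6 - 9) = 250*(-15) = -3750)
R - ((59926 - 125952) - 55520) = -3750 - ((59926 - 125952) - 55520) = -3750 - (-66026 - 55520) = -3750 - 1*(-121546) = -3750 + 121546 = 117796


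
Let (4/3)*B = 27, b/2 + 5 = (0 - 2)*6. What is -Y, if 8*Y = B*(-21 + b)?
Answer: 4455/32 ≈ 139.22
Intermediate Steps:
b = -34 (b = -10 + 2*((0 - 2)*6) = -10 + 2*(-2*6) = -10 + 2*(-12) = -10 - 24 = -34)
B = 81/4 (B = (3/4)*27 = 81/4 ≈ 20.250)
Y = -4455/32 (Y = (81*(-21 - 34)/4)/8 = ((81/4)*(-55))/8 = (1/8)*(-4455/4) = -4455/32 ≈ -139.22)
-Y = -1*(-4455/32) = 4455/32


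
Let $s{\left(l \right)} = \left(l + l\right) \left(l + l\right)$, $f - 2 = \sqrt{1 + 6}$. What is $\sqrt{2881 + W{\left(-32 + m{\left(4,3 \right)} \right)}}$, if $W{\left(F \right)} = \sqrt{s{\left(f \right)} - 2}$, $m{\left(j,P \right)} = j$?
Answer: $\sqrt{2881 + \sqrt{2} \sqrt{21 + 8 \sqrt{7}}} \approx 53.76$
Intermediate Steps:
$f = 2 + \sqrt{7}$ ($f = 2 + \sqrt{1 + 6} = 2 + \sqrt{7} \approx 4.6458$)
$s{\left(l \right)} = 4 l^{2}$ ($s{\left(l \right)} = 2 l 2 l = 4 l^{2}$)
$W{\left(F \right)} = \sqrt{-2 + 4 \left(2 + \sqrt{7}\right)^{2}}$ ($W{\left(F \right)} = \sqrt{4 \left(2 + \sqrt{7}\right)^{2} - 2} = \sqrt{-2 + 4 \left(2 + \sqrt{7}\right)^{2}}$)
$\sqrt{2881 + W{\left(-32 + m{\left(4,3 \right)} \right)}} = \sqrt{2881 + \sqrt{42 + 16 \sqrt{7}}}$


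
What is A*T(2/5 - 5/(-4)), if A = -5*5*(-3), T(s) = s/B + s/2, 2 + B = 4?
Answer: 495/4 ≈ 123.75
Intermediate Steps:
B = 2 (B = -2 + 4 = 2)
T(s) = s (T(s) = s/2 + s/2 = s)
A = 75 (A = -25*(-3) = 75)
A*T(2/5 - 5/(-4)) = 75*(2/5 - 5/(-4)) = 75*(2*(⅕) - 5*(-¼)) = 75*(⅖ + 5/4) = 75*(33/20) = 495/4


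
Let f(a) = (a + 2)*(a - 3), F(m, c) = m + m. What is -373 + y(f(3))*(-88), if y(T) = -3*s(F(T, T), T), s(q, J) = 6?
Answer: 1211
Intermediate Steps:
F(m, c) = 2*m
f(a) = (-3 + a)*(2 + a) (f(a) = (2 + a)*(-3 + a) = (-3 + a)*(2 + a))
y(T) = -18 (y(T) = -3*6 = -18)
-373 + y(f(3))*(-88) = -373 - 18*(-88) = -373 + 1584 = 1211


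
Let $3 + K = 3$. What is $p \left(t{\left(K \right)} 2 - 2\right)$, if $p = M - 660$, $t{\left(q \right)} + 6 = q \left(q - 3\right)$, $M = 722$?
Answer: $-868$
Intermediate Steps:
$K = 0$ ($K = -3 + 3 = 0$)
$t{\left(q \right)} = -6 + q \left(-3 + q\right)$ ($t{\left(q \right)} = -6 + q \left(q - 3\right) = -6 + q \left(-3 + q\right)$)
$p = 62$ ($p = 722 - 660 = 62$)
$p \left(t{\left(K \right)} 2 - 2\right) = 62 \left(\left(-6 + 0^{2} - 0\right) 2 - 2\right) = 62 \left(\left(-6 + 0 + 0\right) 2 - 2\right) = 62 \left(\left(-6\right) 2 - 2\right) = 62 \left(-12 - 2\right) = 62 \left(-14\right) = -868$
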